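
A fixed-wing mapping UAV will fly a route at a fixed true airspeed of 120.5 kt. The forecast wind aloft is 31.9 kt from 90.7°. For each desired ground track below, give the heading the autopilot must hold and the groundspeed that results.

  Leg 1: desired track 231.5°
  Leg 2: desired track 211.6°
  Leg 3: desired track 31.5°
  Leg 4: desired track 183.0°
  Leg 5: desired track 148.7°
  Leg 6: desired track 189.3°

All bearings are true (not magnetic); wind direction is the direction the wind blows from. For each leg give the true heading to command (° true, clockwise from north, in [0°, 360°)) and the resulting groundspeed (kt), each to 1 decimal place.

Leg 1: desired track 231.5°; wind correction -9.6° → command heading 221.9°, groundspeed 143.5 kt
Leg 2: desired track 211.6°; wind correction -13.1° → command heading 198.5°, groundspeed 133.7 kt
Leg 3: desired track 31.5°; wind correction +13.1° → command heading 44.6°, groundspeed 101.0 kt
Leg 4: desired track 183.0°; wind correction -15.3° → command heading 167.7°, groundspeed 117.5 kt
Leg 5: desired track 148.7°; wind correction -13.0° → command heading 135.7°, groundspeed 100.5 kt
Leg 6: desired track 189.3°; wind correction -15.2° → command heading 174.1°, groundspeed 121.1 kt

Leg 1: heading=221.9°, groundspeed=143.5 kt
Leg 2: heading=198.5°, groundspeed=133.7 kt
Leg 3: heading=44.6°, groundspeed=101.0 kt
Leg 4: heading=167.7°, groundspeed=117.5 kt
Leg 5: heading=135.7°, groundspeed=100.5 kt
Leg 6: heading=174.1°, groundspeed=121.1 kt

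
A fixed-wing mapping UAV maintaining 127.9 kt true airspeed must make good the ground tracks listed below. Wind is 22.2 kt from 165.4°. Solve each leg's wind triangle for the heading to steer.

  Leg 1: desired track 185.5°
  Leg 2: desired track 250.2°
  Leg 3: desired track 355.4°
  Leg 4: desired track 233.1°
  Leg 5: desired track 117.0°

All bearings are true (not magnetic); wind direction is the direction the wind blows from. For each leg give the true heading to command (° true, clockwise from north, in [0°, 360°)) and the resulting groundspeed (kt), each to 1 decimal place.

Leg 1: heading=182.1°, groundspeed=106.8 kt
Leg 2: heading=240.2°, groundspeed=124.0 kt
Leg 3: heading=357.1°, groundspeed=149.7 kt
Leg 4: heading=223.9°, groundspeed=117.8 kt
Leg 5: heading=124.5°, groundspeed=112.1 kt

Leg 1: desired track 185.5°; wind correction -3.4° → command heading 182.1°, groundspeed 106.8 kt
Leg 2: desired track 250.2°; wind correction -10.0° → command heading 240.2°, groundspeed 124.0 kt
Leg 3: desired track 355.4°; wind correction +1.7° → command heading 357.1°, groundspeed 149.7 kt
Leg 4: desired track 233.1°; wind correction -9.2° → command heading 223.9°, groundspeed 117.8 kt
Leg 5: desired track 117.0°; wind correction +7.5° → command heading 124.5°, groundspeed 112.1 kt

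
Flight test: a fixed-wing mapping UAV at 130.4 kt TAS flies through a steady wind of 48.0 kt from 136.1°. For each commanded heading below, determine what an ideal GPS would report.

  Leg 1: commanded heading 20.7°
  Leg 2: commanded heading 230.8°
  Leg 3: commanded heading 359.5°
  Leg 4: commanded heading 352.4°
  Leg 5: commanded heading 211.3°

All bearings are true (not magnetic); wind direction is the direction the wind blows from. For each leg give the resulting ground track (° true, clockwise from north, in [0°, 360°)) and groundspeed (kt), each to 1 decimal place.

Leg 1: heading 20.7°; drift -16.0° → track 4.7°, groundspeed 157.1 kt
Leg 2: heading 230.8°; drift +19.6° → track 250.4°, groundspeed 142.6 kt
Leg 3: heading 359.5°; drift -11.3° → track 348.2°, groundspeed 168.5 kt
Leg 4: heading 352.4°; drift -9.5° → track 342.9°, groundspeed 171.5 kt
Leg 5: heading 211.3°; drift +21.4° → track 232.7°, groundspeed 126.9 kt

Leg 1: track=4.7°, groundspeed=157.1 kt
Leg 2: track=250.4°, groundspeed=142.6 kt
Leg 3: track=348.2°, groundspeed=168.5 kt
Leg 4: track=342.9°, groundspeed=171.5 kt
Leg 5: track=232.7°, groundspeed=126.9 kt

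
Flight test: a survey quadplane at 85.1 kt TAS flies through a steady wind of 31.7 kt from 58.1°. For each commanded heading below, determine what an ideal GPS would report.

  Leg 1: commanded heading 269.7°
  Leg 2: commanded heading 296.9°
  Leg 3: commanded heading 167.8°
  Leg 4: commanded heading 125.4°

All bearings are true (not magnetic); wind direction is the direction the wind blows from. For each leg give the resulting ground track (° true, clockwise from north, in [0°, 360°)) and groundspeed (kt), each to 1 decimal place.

Leg 1: track=261.3°, groundspeed=113.3 kt
Leg 2: track=281.9°, groundspeed=105.1 kt
Leg 3: track=185.1°, groundspeed=100.3 kt
Leg 4: track=147.3°, groundspeed=78.5 kt

Leg 1: heading 269.7°; drift -8.4° → track 261.3°, groundspeed 113.3 kt
Leg 2: heading 296.9°; drift -15.0° → track 281.9°, groundspeed 105.1 kt
Leg 3: heading 167.8°; drift +17.3° → track 185.1°, groundspeed 100.3 kt
Leg 4: heading 125.4°; drift +21.9° → track 147.3°, groundspeed 78.5 kt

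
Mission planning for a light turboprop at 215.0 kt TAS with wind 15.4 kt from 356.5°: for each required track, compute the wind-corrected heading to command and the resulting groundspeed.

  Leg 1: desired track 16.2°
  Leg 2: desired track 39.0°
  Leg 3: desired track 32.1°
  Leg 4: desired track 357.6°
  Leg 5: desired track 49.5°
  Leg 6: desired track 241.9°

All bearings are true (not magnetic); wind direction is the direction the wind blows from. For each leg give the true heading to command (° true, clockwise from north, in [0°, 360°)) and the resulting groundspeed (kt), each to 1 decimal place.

Leg 1: desired track 16.2°; wind correction -1.4° → command heading 14.8°, groundspeed 200.4 kt
Leg 2: desired track 39.0°; wind correction -2.8° → command heading 36.2°, groundspeed 203.4 kt
Leg 3: desired track 32.1°; wind correction -2.4° → command heading 29.7°, groundspeed 202.3 kt
Leg 4: desired track 357.6°; wind correction -0.1° → command heading 357.5°, groundspeed 199.6 kt
Leg 5: desired track 49.5°; wind correction -3.3° → command heading 46.2°, groundspeed 205.4 kt
Leg 6: desired track 241.9°; wind correction +3.7° → command heading 245.6°, groundspeed 221.0 kt

Leg 1: heading=14.8°, groundspeed=200.4 kt
Leg 2: heading=36.2°, groundspeed=203.4 kt
Leg 3: heading=29.7°, groundspeed=202.3 kt
Leg 4: heading=357.5°, groundspeed=199.6 kt
Leg 5: heading=46.2°, groundspeed=205.4 kt
Leg 6: heading=245.6°, groundspeed=221.0 kt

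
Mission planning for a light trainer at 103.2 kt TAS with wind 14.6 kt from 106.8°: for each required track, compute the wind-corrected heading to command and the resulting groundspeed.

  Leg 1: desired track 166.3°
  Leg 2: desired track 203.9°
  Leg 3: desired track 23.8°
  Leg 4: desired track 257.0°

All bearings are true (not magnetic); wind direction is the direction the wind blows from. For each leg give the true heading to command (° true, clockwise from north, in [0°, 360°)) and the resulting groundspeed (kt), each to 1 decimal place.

Leg 1: desired track 166.3°; wind correction -7.0° → command heading 159.3°, groundspeed 95.0 kt
Leg 2: desired track 203.9°; wind correction -8.1° → command heading 195.8°, groundspeed 104.0 kt
Leg 3: desired track 23.8°; wind correction +8.1° → command heading 31.9°, groundspeed 100.4 kt
Leg 4: desired track 257.0°; wind correction -4.0° → command heading 253.0°, groundspeed 115.6 kt

Leg 1: heading=159.3°, groundspeed=95.0 kt
Leg 2: heading=195.8°, groundspeed=104.0 kt
Leg 3: heading=31.9°, groundspeed=100.4 kt
Leg 4: heading=253.0°, groundspeed=115.6 kt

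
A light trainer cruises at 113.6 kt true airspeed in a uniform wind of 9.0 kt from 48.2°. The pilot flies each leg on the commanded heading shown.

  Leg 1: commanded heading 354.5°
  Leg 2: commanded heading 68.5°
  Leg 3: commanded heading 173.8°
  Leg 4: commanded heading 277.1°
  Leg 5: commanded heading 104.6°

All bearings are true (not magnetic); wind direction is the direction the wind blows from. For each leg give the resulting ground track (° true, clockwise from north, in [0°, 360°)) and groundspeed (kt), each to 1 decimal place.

Leg 1: track=350.7°, groundspeed=108.5 kt
Leg 2: track=70.2°, groundspeed=105.2 kt
Leg 3: track=177.3°, groundspeed=119.1 kt
Leg 4: track=273.9°, groundspeed=119.7 kt
Leg 5: track=108.5°, groundspeed=108.9 kt

Leg 1: heading 354.5°; drift -3.8° → track 350.7°, groundspeed 108.5 kt
Leg 2: heading 68.5°; drift +1.7° → track 70.2°, groundspeed 105.2 kt
Leg 3: heading 173.8°; drift +3.5° → track 177.3°, groundspeed 119.1 kt
Leg 4: heading 277.1°; drift -3.2° → track 273.9°, groundspeed 119.7 kt
Leg 5: heading 104.6°; drift +3.9° → track 108.5°, groundspeed 108.9 kt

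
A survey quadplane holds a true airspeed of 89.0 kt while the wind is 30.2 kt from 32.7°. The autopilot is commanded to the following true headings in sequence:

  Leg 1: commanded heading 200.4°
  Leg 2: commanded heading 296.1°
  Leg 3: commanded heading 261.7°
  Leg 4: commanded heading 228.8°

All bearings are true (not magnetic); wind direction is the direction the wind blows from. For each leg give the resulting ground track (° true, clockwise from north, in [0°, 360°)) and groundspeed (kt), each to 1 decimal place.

Leg 1: heading 200.4°; drift +3.1° → track 203.5°, groundspeed 118.7 kt
Leg 2: heading 296.1°; drift -18.0° → track 278.1°, groundspeed 97.2 kt
Leg 3: heading 261.7°; drift -11.8° → track 249.9°, groundspeed 111.2 kt
Leg 4: heading 228.8°; drift -4.1° → track 224.7°, groundspeed 118.3 kt

Leg 1: track=203.5°, groundspeed=118.7 kt
Leg 2: track=278.1°, groundspeed=97.2 kt
Leg 3: track=249.9°, groundspeed=111.2 kt
Leg 4: track=224.7°, groundspeed=118.3 kt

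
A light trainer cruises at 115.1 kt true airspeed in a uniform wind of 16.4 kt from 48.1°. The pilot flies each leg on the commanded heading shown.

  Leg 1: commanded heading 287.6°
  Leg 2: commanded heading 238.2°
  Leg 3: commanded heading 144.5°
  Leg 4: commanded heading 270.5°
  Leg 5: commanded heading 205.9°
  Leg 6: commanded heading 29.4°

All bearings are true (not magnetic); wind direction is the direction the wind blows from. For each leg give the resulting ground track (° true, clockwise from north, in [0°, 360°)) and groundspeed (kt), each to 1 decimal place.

Leg 1: track=281.1°, groundspeed=124.2 kt
Leg 2: track=236.9°, groundspeed=131.3 kt
Leg 3: track=152.4°, groundspeed=118.1 kt
Leg 4: track=265.5°, groundspeed=127.7 kt
Leg 5: track=208.6°, groundspeed=130.4 kt
Leg 6: track=26.4°, groundspeed=99.7 kt

Leg 1: heading 287.6°; drift -6.5° → track 281.1°, groundspeed 124.2 kt
Leg 2: heading 238.2°; drift -1.3° → track 236.9°, groundspeed 131.3 kt
Leg 3: heading 144.5°; drift +7.9° → track 152.4°, groundspeed 118.1 kt
Leg 4: heading 270.5°; drift -5.0° → track 265.5°, groundspeed 127.7 kt
Leg 5: heading 205.9°; drift +2.7° → track 208.6°, groundspeed 130.4 kt
Leg 6: heading 29.4°; drift -3.0° → track 26.4°, groundspeed 99.7 kt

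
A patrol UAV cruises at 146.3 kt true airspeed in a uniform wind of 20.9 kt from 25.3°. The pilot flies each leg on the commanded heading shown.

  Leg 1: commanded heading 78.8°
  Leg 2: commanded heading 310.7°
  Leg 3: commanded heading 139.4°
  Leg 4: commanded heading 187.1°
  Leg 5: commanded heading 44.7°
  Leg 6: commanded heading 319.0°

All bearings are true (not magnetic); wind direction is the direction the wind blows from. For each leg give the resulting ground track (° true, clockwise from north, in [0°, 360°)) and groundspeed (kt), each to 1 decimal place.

Leg 1: track=86.0°, groundspeed=134.9 kt
Leg 2: track=302.6°, groundspeed=142.2 kt
Leg 3: track=146.4°, groundspeed=156.0 kt
Leg 4: track=189.3°, groundspeed=166.3 kt
Leg 5: track=47.8°, groundspeed=126.8 kt
Leg 6: track=311.1°, groundspeed=139.2 kt

Leg 1: heading 78.8°; drift +7.2° → track 86.0°, groundspeed 134.9 kt
Leg 2: heading 310.7°; drift -8.1° → track 302.6°, groundspeed 142.2 kt
Leg 3: heading 139.4°; drift +7.0° → track 146.4°, groundspeed 156.0 kt
Leg 4: heading 187.1°; drift +2.2° → track 189.3°, groundspeed 166.3 kt
Leg 5: heading 44.7°; drift +3.1° → track 47.8°, groundspeed 126.8 kt
Leg 6: heading 319.0°; drift -7.9° → track 311.1°, groundspeed 139.2 kt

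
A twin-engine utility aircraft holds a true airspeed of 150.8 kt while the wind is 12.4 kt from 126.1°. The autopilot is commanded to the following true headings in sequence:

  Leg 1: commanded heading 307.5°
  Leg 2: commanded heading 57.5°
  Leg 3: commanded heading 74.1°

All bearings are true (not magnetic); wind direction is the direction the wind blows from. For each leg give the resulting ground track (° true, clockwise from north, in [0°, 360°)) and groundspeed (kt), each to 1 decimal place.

Leg 1: heading 307.5°; drift -0.1° → track 307.4°, groundspeed 163.2 kt
Leg 2: heading 57.5°; drift -4.5° → track 53.0°, groundspeed 146.7 kt
Leg 3: heading 74.1°; drift -3.9° → track 70.2°, groundspeed 143.5 kt

Leg 1: track=307.4°, groundspeed=163.2 kt
Leg 2: track=53.0°, groundspeed=146.7 kt
Leg 3: track=70.2°, groundspeed=143.5 kt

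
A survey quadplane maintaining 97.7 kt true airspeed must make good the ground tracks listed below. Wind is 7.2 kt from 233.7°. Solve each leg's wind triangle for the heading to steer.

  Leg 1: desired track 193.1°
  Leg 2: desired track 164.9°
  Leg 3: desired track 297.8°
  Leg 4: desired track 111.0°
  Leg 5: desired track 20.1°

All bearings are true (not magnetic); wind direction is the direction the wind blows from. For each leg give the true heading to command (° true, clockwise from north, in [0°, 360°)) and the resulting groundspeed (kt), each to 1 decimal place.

Leg 1: heading=195.8°, groundspeed=92.1 kt
Leg 2: heading=168.8°, groundspeed=94.9 kt
Leg 3: heading=294.0°, groundspeed=94.3 kt
Leg 4: heading=114.6°, groundspeed=101.4 kt
Leg 5: heading=17.8°, groundspeed=103.6 kt

Leg 1: desired track 193.1°; wind correction +2.7° → command heading 195.8°, groundspeed 92.1 kt
Leg 2: desired track 164.9°; wind correction +3.9° → command heading 168.8°, groundspeed 94.9 kt
Leg 3: desired track 297.8°; wind correction -3.8° → command heading 294.0°, groundspeed 94.3 kt
Leg 4: desired track 111.0°; wind correction +3.6° → command heading 114.6°, groundspeed 101.4 kt
Leg 5: desired track 20.1°; wind correction -2.3° → command heading 17.8°, groundspeed 103.6 kt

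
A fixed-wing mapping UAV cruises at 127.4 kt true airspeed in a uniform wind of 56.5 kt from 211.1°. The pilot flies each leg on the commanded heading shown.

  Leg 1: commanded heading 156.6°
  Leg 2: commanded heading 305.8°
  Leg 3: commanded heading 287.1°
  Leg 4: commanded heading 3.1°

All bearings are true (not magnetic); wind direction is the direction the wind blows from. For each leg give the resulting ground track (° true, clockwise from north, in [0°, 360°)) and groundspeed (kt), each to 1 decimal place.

Leg 1: heading 156.6°; drift -25.9° → track 130.7°, groundspeed 105.2 kt
Leg 2: heading 305.8°; drift +23.1° → track 328.9°, groundspeed 143.5 kt
Leg 3: heading 287.1°; drift +25.7° → track 312.8°, groundspeed 126.3 kt
Leg 4: heading 3.1°; drift +8.5° → track 11.6°, groundspeed 179.3 kt

Leg 1: track=130.7°, groundspeed=105.2 kt
Leg 2: track=328.9°, groundspeed=143.5 kt
Leg 3: track=312.8°, groundspeed=126.3 kt
Leg 4: track=11.6°, groundspeed=179.3 kt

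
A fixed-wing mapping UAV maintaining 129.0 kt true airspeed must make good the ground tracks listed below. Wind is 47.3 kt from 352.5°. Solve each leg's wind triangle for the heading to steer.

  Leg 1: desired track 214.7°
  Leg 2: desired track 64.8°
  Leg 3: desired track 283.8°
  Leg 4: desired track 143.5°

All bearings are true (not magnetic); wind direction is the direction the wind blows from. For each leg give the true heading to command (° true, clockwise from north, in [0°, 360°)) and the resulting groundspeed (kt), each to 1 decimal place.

Leg 1: heading=229.0°, groundspeed=160.1 kt
Leg 2: heading=44.4°, groundspeed=106.5 kt
Leg 3: heading=303.8°, groundspeed=104.1 kt
Leg 4: heading=133.3°, groundspeed=168.3 kt

Leg 1: desired track 214.7°; wind correction +14.3° → command heading 229.0°, groundspeed 160.1 kt
Leg 2: desired track 64.8°; wind correction -20.4° → command heading 44.4°, groundspeed 106.5 kt
Leg 3: desired track 283.8°; wind correction +20.0° → command heading 303.8°, groundspeed 104.1 kt
Leg 4: desired track 143.5°; wind correction -10.2° → command heading 133.3°, groundspeed 168.3 kt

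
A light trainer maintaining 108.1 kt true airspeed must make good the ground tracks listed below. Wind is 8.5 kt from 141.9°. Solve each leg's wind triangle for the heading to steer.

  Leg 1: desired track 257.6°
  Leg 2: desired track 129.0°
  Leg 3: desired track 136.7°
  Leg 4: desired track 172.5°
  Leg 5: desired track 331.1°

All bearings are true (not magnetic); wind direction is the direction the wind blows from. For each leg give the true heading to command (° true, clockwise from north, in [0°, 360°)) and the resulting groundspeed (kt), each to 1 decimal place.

Leg 1: heading=253.5°, groundspeed=111.5 kt
Leg 2: heading=130.0°, groundspeed=99.8 kt
Leg 3: heading=137.1°, groundspeed=99.6 kt
Leg 4: heading=170.2°, groundspeed=100.7 kt
Leg 5: heading=331.8°, groundspeed=116.5 kt

Leg 1: desired track 257.6°; wind correction -4.1° → command heading 253.5°, groundspeed 111.5 kt
Leg 2: desired track 129.0°; wind correction +1.0° → command heading 130.0°, groundspeed 99.8 kt
Leg 3: desired track 136.7°; wind correction +0.4° → command heading 137.1°, groundspeed 99.6 kt
Leg 4: desired track 172.5°; wind correction -2.3° → command heading 170.2°, groundspeed 100.7 kt
Leg 5: desired track 331.1°; wind correction +0.7° → command heading 331.8°, groundspeed 116.5 kt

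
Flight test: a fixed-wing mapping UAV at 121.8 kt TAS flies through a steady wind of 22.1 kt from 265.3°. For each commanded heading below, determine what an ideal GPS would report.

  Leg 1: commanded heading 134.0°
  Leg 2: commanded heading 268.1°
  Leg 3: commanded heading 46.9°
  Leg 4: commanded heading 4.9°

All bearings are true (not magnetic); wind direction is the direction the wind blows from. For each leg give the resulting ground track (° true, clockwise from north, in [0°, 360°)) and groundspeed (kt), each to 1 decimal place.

Leg 1: track=127.1°, groundspeed=137.4 kt
Leg 2: track=268.7°, groundspeed=99.7 kt
Leg 3: track=52.5°, groundspeed=139.8 kt
Leg 4: track=14.8°, groundspeed=127.4 kt

Leg 1: heading 134.0°; drift -6.9° → track 127.1°, groundspeed 137.4 kt
Leg 2: heading 268.1°; drift +0.6° → track 268.7°, groundspeed 99.7 kt
Leg 3: heading 46.9°; drift +5.6° → track 52.5°, groundspeed 139.8 kt
Leg 4: heading 4.9°; drift +9.9° → track 14.8°, groundspeed 127.4 kt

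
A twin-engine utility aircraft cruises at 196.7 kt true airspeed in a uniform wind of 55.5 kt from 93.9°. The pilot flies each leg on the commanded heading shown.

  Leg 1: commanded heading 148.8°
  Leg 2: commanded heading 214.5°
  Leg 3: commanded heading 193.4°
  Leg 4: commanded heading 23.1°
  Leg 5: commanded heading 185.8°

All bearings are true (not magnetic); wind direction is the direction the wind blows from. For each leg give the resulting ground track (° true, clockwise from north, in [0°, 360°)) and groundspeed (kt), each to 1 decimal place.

Leg 1: heading 148.8°; drift +15.4° → track 164.2°, groundspeed 170.9 kt
Leg 2: heading 214.5°; drift +12.0° → track 226.5°, groundspeed 230.0 kt
Leg 3: heading 193.4°; drift +14.9° → track 208.3°, groundspeed 213.0 kt
Leg 4: heading 23.1°; drift -16.4° → track 6.7°, groundspeed 186.0 kt
Leg 5: heading 185.8°; drift +15.6° → track 201.4°, groundspeed 206.1 kt

Leg 1: track=164.2°, groundspeed=170.9 kt
Leg 2: track=226.5°, groundspeed=230.0 kt
Leg 3: track=208.3°, groundspeed=213.0 kt
Leg 4: track=6.7°, groundspeed=186.0 kt
Leg 5: track=201.4°, groundspeed=206.1 kt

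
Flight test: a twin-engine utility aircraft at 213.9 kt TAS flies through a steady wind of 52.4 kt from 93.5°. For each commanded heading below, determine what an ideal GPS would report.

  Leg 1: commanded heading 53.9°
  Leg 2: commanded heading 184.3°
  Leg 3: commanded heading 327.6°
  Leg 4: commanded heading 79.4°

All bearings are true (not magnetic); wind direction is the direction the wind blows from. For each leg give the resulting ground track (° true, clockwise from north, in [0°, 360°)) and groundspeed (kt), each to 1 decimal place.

Leg 1: heading 53.9°; drift -10.9° → track 43.0°, groundspeed 176.7 kt
Leg 2: heading 184.3°; drift +13.7° → track 198.0°, groundspeed 220.9 kt
Leg 3: heading 327.6°; drift -9.8° → track 317.8°, groundspeed 248.3 kt
Leg 4: heading 79.4°; drift -4.5° → track 74.9°, groundspeed 163.6 kt

Leg 1: track=43.0°, groundspeed=176.7 kt
Leg 2: track=198.0°, groundspeed=220.9 kt
Leg 3: track=317.8°, groundspeed=248.3 kt
Leg 4: track=74.9°, groundspeed=163.6 kt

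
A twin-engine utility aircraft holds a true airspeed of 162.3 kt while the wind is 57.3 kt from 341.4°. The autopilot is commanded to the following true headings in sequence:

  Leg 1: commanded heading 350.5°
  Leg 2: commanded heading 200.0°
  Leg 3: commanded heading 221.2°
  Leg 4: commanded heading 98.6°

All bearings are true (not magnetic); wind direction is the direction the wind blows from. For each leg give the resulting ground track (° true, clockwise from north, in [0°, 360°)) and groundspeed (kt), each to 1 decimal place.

Leg 1: track=355.4°, groundspeed=106.1 kt
Leg 2: track=190.2°, groundspeed=210.1 kt
Leg 3: track=206.7°, groundspeed=197.4 kt
Leg 4: track=113.7°, groundspeed=195.3 kt

Leg 1: heading 350.5°; drift +4.9° → track 355.4°, groundspeed 106.1 kt
Leg 2: heading 200.0°; drift -9.8° → track 190.2°, groundspeed 210.1 kt
Leg 3: heading 221.2°; drift -14.5° → track 206.7°, groundspeed 197.4 kt
Leg 4: heading 98.6°; drift +15.1° → track 113.7°, groundspeed 195.3 kt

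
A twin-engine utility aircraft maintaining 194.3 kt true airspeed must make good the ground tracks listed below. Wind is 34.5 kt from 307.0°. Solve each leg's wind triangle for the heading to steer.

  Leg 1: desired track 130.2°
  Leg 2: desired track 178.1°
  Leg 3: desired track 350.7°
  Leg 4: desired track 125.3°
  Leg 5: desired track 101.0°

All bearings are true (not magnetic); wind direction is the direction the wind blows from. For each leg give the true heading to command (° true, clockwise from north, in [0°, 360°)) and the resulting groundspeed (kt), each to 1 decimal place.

Leg 1: heading=130.8°, groundspeed=228.7 kt
Leg 2: heading=186.0°, groundspeed=214.1 kt
Leg 3: heading=343.7°, groundspeed=167.9 kt
Leg 4: heading=125.0°, groundspeed=228.8 kt
Leg 5: heading=96.5°, groundspeed=224.7 kt

Leg 1: desired track 130.2°; wind correction +0.6° → command heading 130.8°, groundspeed 228.7 kt
Leg 2: desired track 178.1°; wind correction +7.9° → command heading 186.0°, groundspeed 214.1 kt
Leg 3: desired track 350.7°; wind correction -7.0° → command heading 343.7°, groundspeed 167.9 kt
Leg 4: desired track 125.3°; wind correction -0.3° → command heading 125.0°, groundspeed 228.8 kt
Leg 5: desired track 101.0°; wind correction -4.5° → command heading 96.5°, groundspeed 224.7 kt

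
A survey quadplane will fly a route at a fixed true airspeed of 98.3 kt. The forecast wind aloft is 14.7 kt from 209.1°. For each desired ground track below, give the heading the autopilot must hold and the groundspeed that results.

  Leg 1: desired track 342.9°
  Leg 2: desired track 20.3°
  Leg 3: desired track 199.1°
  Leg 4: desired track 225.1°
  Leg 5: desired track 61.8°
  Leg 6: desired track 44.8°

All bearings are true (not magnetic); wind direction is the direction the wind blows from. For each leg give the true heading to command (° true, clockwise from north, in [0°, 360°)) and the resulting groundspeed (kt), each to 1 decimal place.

Leg 1: desired track 342.9°; wind correction -6.2° → command heading 336.7°, groundspeed 107.9 kt
Leg 2: desired track 20.3°; wind correction -1.3° → command heading 19.0°, groundspeed 112.8 kt
Leg 3: desired track 199.1°; wind correction +1.5° → command heading 200.6°, groundspeed 83.8 kt
Leg 4: desired track 225.1°; wind correction -2.4° → command heading 222.7°, groundspeed 84.1 kt
Leg 5: desired track 61.8°; wind correction +4.6° → command heading 66.4°, groundspeed 110.3 kt
Leg 6: desired track 44.8°; wind correction +2.3° → command heading 47.1°, groundspeed 112.4 kt

Leg 1: heading=336.7°, groundspeed=107.9 kt
Leg 2: heading=19.0°, groundspeed=112.8 kt
Leg 3: heading=200.6°, groundspeed=83.8 kt
Leg 4: heading=222.7°, groundspeed=84.1 kt
Leg 5: heading=66.4°, groundspeed=110.3 kt
Leg 6: heading=47.1°, groundspeed=112.4 kt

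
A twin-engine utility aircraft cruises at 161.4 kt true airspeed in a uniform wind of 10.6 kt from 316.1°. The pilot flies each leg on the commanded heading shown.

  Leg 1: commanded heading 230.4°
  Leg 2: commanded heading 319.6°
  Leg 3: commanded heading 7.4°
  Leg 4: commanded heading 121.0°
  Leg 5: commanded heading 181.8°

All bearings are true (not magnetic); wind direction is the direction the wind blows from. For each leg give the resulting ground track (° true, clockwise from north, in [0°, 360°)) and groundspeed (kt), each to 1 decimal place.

Leg 1: heading 230.4°; drift -3.8° → track 226.6°, groundspeed 161.0 kt
Leg 2: heading 319.6°; drift +0.2° → track 319.8°, groundspeed 150.8 kt
Leg 3: heading 7.4°; drift +3.1° → track 10.5°, groundspeed 155.0 kt
Leg 4: heading 121.0°; drift +0.9° → track 121.9°, groundspeed 171.7 kt
Leg 5: heading 181.8°; drift -2.6° → track 179.2°, groundspeed 169.0 kt

Leg 1: track=226.6°, groundspeed=161.0 kt
Leg 2: track=319.8°, groundspeed=150.8 kt
Leg 3: track=10.5°, groundspeed=155.0 kt
Leg 4: track=121.9°, groundspeed=171.7 kt
Leg 5: track=179.2°, groundspeed=169.0 kt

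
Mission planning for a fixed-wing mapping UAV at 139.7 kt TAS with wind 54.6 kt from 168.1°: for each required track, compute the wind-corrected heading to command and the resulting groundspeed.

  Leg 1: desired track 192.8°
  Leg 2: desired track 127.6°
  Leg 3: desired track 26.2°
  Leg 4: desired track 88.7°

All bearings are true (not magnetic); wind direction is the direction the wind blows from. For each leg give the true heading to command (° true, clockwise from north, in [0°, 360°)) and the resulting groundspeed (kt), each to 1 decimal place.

Leg 1: heading=183.4°, groundspeed=88.2 kt
Leg 2: heading=142.3°, groundspeed=93.6 kt
Leg 3: heading=40.2°, groundspeed=178.5 kt
Leg 4: heading=111.3°, groundspeed=118.9 kt

Leg 1: desired track 192.8°; wind correction -9.4° → command heading 183.4°, groundspeed 88.2 kt
Leg 2: desired track 127.6°; wind correction +14.7° → command heading 142.3°, groundspeed 93.6 kt
Leg 3: desired track 26.2°; wind correction +14.0° → command heading 40.2°, groundspeed 178.5 kt
Leg 4: desired track 88.7°; wind correction +22.6° → command heading 111.3°, groundspeed 118.9 kt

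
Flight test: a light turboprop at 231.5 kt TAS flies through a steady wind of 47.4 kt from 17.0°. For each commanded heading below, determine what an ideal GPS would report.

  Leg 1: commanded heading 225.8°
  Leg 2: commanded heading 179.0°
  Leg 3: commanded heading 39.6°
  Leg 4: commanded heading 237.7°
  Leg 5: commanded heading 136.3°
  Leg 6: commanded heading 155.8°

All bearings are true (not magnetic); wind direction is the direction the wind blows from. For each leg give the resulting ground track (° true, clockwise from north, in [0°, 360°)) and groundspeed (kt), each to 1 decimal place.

Leg 1: track=221.0°, groundspeed=274.0 kt
Leg 2: track=182.0°, groundspeed=277.0 kt
Leg 3: track=45.1°, groundspeed=188.6 kt
Leg 4: track=231.1°, groundspeed=269.2 kt
Leg 5: track=145.5°, groundspeed=258.0 kt
Leg 6: track=162.5°, groundspeed=269.0 kt

Leg 1: heading 225.8°; drift -4.8° → track 221.0°, groundspeed 274.0 kt
Leg 2: heading 179.0°; drift +3.0° → track 182.0°, groundspeed 277.0 kt
Leg 3: heading 39.6°; drift +5.5° → track 45.1°, groundspeed 188.6 kt
Leg 4: heading 237.7°; drift -6.6° → track 231.1°, groundspeed 269.2 kt
Leg 5: heading 136.3°; drift +9.2° → track 145.5°, groundspeed 258.0 kt
Leg 6: heading 155.8°; drift +6.7° → track 162.5°, groundspeed 269.0 kt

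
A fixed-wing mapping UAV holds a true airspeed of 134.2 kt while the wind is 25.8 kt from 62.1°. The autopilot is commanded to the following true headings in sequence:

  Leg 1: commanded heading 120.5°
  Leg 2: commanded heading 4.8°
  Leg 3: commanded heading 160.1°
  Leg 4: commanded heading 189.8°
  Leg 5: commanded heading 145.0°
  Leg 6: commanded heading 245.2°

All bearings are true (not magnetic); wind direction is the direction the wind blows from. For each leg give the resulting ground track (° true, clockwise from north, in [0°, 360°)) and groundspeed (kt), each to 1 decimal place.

Leg 1: heading 120.5°; drift +10.3° → track 130.8°, groundspeed 122.7 kt
Leg 2: heading 4.8°; drift -10.2° → track 354.6°, groundspeed 122.2 kt
Leg 3: heading 160.1°; drift +10.5° → track 170.6°, groundspeed 140.1 kt
Leg 4: heading 189.8°; drift +7.8° → track 197.6°, groundspeed 151.4 kt
Leg 5: heading 145.0°; drift +11.1° → track 156.1°, groundspeed 133.5 kt
Leg 6: heading 245.2°; drift -0.5° → track 244.7°, groundspeed 160.0 kt

Leg 1: track=130.8°, groundspeed=122.7 kt
Leg 2: track=354.6°, groundspeed=122.2 kt
Leg 3: track=170.6°, groundspeed=140.1 kt
Leg 4: track=197.6°, groundspeed=151.4 kt
Leg 5: track=156.1°, groundspeed=133.5 kt
Leg 6: track=244.7°, groundspeed=160.0 kt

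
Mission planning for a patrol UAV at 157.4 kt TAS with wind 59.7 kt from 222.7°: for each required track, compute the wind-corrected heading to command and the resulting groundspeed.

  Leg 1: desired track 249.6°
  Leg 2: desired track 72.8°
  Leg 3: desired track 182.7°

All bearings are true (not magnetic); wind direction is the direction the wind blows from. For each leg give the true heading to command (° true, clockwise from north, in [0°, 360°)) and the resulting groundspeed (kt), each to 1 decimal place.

Leg 1: heading=239.7°, groundspeed=101.8 kt
Leg 2: heading=83.8°, groundspeed=206.2 kt
Leg 3: heading=196.8°, groundspeed=106.9 kt

Leg 1: desired track 249.6°; wind correction -9.9° → command heading 239.7°, groundspeed 101.8 kt
Leg 2: desired track 72.8°; wind correction +11.0° → command heading 83.8°, groundspeed 206.2 kt
Leg 3: desired track 182.7°; wind correction +14.1° → command heading 196.8°, groundspeed 106.9 kt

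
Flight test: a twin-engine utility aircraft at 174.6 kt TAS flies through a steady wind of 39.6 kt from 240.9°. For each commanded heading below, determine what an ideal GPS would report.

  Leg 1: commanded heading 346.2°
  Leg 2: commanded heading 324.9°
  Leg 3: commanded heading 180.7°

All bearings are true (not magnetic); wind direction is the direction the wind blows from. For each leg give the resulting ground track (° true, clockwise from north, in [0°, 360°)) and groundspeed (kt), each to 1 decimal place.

Leg 1: heading 346.2°; drift +11.7° → track 357.9°, groundspeed 189.0 kt
Leg 2: heading 324.9°; drift +13.0° → track 337.9°, groundspeed 175.0 kt
Leg 3: heading 180.7°; drift -12.5° → track 168.2°, groundspeed 158.7 kt

Leg 1: track=357.9°, groundspeed=189.0 kt
Leg 2: track=337.9°, groundspeed=175.0 kt
Leg 3: track=168.2°, groundspeed=158.7 kt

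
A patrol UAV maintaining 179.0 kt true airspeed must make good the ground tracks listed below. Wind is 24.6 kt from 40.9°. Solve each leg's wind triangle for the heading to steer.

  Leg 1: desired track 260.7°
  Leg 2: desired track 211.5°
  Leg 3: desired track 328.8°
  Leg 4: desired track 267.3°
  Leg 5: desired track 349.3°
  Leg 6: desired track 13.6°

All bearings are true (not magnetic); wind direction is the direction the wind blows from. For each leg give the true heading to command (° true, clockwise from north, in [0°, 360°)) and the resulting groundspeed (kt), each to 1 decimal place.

Leg 1: heading=265.7°, groundspeed=197.2 kt
Leg 2: heading=210.2°, groundspeed=203.2 kt
Leg 3: heading=336.3°, groundspeed=169.9 kt
Leg 4: heading=273.0°, groundspeed=195.1 kt
Leg 5: heading=355.5°, groundspeed=162.7 kt
Leg 6: heading=17.2°, groundspeed=156.8 kt

Leg 1: desired track 260.7°; wind correction +5.0° → command heading 265.7°, groundspeed 197.2 kt
Leg 2: desired track 211.5°; wind correction -1.3° → command heading 210.2°, groundspeed 203.2 kt
Leg 3: desired track 328.8°; wind correction +7.5° → command heading 336.3°, groundspeed 169.9 kt
Leg 4: desired track 267.3°; wind correction +5.7° → command heading 273.0°, groundspeed 195.1 kt
Leg 5: desired track 349.3°; wind correction +6.2° → command heading 355.5°, groundspeed 162.7 kt
Leg 6: desired track 13.6°; wind correction +3.6° → command heading 17.2°, groundspeed 156.8 kt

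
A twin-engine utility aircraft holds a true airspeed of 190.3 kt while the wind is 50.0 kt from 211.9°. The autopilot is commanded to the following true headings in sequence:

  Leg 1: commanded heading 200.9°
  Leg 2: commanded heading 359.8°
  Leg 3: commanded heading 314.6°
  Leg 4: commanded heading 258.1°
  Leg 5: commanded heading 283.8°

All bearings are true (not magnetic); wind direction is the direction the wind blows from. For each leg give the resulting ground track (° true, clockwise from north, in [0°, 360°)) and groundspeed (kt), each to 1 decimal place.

Leg 1: heading 200.9°; drift -3.9° → track 197.0°, groundspeed 141.5 kt
Leg 2: heading 359.8°; drift +6.5° → track 6.3°, groundspeed 234.2 kt
Leg 3: heading 314.6°; drift +13.6° → track 328.2°, groundspeed 207.1 kt
Leg 4: heading 258.1°; drift +13.1° → track 271.2°, groundspeed 159.8 kt
Leg 5: heading 283.8°; drift +15.2° → track 299.0°, groundspeed 181.1 kt

Leg 1: track=197.0°, groundspeed=141.5 kt
Leg 2: track=6.3°, groundspeed=234.2 kt
Leg 3: track=328.2°, groundspeed=207.1 kt
Leg 4: track=271.2°, groundspeed=159.8 kt
Leg 5: track=299.0°, groundspeed=181.1 kt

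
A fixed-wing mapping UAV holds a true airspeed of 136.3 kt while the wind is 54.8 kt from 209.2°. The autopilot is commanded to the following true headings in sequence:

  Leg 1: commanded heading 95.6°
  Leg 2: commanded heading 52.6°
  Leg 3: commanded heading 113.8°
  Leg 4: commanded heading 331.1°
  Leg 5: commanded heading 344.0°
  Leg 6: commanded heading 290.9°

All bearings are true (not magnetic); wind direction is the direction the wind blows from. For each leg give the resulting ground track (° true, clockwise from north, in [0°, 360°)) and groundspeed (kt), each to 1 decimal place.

Leg 1: heading 95.6°; drift -17.6° → track 78.0°, groundspeed 166.0 kt
Leg 2: heading 52.6°; drift -6.7° → track 45.9°, groundspeed 187.9 kt
Leg 3: heading 113.8°; drift -21.1° → track 92.7°, groundspeed 151.6 kt
Leg 4: heading 331.1°; drift +15.7° → track 346.8°, groundspeed 171.7 kt
Leg 5: heading 344.0°; drift +12.5° → track 356.5°, groundspeed 179.2 kt
Leg 6: heading 290.9°; drift +22.9° → track 313.8°, groundspeed 139.4 kt

Leg 1: track=78.0°, groundspeed=166.0 kt
Leg 2: track=45.9°, groundspeed=187.9 kt
Leg 3: track=92.7°, groundspeed=151.6 kt
Leg 4: track=346.8°, groundspeed=171.7 kt
Leg 5: track=356.5°, groundspeed=179.2 kt
Leg 6: track=313.8°, groundspeed=139.4 kt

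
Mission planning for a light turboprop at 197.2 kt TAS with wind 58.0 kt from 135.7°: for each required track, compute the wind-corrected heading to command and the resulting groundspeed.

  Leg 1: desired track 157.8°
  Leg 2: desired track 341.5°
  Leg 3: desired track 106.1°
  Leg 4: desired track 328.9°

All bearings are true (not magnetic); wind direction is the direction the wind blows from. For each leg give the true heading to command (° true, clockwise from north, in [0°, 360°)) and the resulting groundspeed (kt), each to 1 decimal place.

Leg 1: heading=151.4°, groundspeed=142.3 kt
Leg 2: heading=348.9°, groundspeed=247.8 kt
Leg 3: heading=114.5°, groundspeed=144.7 kt
Leg 4: heading=332.8°, groundspeed=253.2 kt

Leg 1: desired track 157.8°; wind correction -6.4° → command heading 151.4°, groundspeed 142.3 kt
Leg 2: desired track 341.5°; wind correction +7.4° → command heading 348.9°, groundspeed 247.8 kt
Leg 3: desired track 106.1°; wind correction +8.4° → command heading 114.5°, groundspeed 144.7 kt
Leg 4: desired track 328.9°; wind correction +3.9° → command heading 332.8°, groundspeed 253.2 kt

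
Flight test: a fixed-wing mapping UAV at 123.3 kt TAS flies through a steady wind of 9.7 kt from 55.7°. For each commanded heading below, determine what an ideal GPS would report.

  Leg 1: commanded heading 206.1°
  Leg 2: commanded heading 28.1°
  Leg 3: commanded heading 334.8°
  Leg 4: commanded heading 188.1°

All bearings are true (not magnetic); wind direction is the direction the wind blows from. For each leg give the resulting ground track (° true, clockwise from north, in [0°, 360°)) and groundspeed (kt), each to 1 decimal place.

Leg 1: track=208.2°, groundspeed=131.8 kt
Leg 2: track=25.9°, groundspeed=114.8 kt
Leg 3: track=330.3°, groundspeed=122.1 kt
Leg 4: track=191.3°, groundspeed=130.0 kt

Leg 1: heading 206.1°; drift +2.1° → track 208.2°, groundspeed 131.8 kt
Leg 2: heading 28.1°; drift -2.2° → track 25.9°, groundspeed 114.8 kt
Leg 3: heading 334.8°; drift -4.5° → track 330.3°, groundspeed 122.1 kt
Leg 4: heading 188.1°; drift +3.2° → track 191.3°, groundspeed 130.0 kt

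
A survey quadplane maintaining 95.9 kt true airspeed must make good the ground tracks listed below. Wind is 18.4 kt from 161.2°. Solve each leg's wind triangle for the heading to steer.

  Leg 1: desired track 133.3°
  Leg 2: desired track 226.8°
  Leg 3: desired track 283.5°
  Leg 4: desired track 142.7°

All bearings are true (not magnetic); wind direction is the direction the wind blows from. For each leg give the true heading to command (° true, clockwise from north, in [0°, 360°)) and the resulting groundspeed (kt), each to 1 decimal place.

Leg 1: desired track 133.3°; wind correction +5.2° → command heading 138.5°, groundspeed 79.3 kt
Leg 2: desired track 226.8°; wind correction -10.1° → command heading 216.7°, groundspeed 86.8 kt
Leg 3: desired track 283.5°; wind correction -9.3° → command heading 274.2°, groundspeed 104.5 kt
Leg 4: desired track 142.7°; wind correction +3.5° → command heading 146.2°, groundspeed 78.3 kt

Leg 1: heading=138.5°, groundspeed=79.3 kt
Leg 2: heading=216.7°, groundspeed=86.8 kt
Leg 3: heading=274.2°, groundspeed=104.5 kt
Leg 4: heading=146.2°, groundspeed=78.3 kt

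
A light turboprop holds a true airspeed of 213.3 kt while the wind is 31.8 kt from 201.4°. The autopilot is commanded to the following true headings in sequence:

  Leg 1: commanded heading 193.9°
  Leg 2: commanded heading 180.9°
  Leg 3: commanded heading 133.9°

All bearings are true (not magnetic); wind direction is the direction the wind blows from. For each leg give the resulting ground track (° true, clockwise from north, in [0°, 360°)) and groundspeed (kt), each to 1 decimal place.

Leg 1: heading 193.9°; drift -1.3° → track 192.6°, groundspeed 181.8 kt
Leg 2: heading 180.9°; drift -3.5° → track 177.4°, groundspeed 183.9 kt
Leg 3: heading 133.9°; drift -8.3° → track 125.6°, groundspeed 203.3 kt

Leg 1: track=192.6°, groundspeed=181.8 kt
Leg 2: track=177.4°, groundspeed=183.9 kt
Leg 3: track=125.6°, groundspeed=203.3 kt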